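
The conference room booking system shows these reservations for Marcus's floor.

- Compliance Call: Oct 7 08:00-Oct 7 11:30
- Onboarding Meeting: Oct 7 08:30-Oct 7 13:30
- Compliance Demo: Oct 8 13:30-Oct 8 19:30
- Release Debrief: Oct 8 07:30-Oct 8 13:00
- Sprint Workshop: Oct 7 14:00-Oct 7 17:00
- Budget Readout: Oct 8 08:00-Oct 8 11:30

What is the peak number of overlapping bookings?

2

Sort all start/end points and keep a running count:
Oct 7 08:00 start Compliance Call → 1
Oct 7 08:30 start Onboarding Meeting → 2
Oct 7 11:30 end Compliance Call → 1
Oct 7 13:30 end Onboarding Meeting → 0
Oct 7 14:00 start Sprint Workshop → 1
Oct 7 17:00 end Sprint Workshop → 0
Oct 8 07:30 start Release Debrief → 1
Oct 8 08:00 start Budget Readout → 2
Oct 8 11:30 end Budget Readout → 1
Oct 8 13:00 end Release Debrief → 0
Oct 8 13:30 start Compliance Demo → 1
Oct 8 19:30 end Compliance Demo → 0
Peak is 2, at Oct 7 08:30 (Compliance Call, Onboarding Meeting).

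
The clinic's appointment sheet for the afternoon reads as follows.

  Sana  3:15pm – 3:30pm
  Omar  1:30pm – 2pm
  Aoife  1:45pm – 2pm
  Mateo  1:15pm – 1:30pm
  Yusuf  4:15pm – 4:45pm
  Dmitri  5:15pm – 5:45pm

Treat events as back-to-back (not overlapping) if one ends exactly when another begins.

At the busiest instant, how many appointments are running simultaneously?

2

Sort all start/end points and keep a running count:
1:15pm start Mateo → 1
1:30pm end Mateo → 0
1:30pm start Omar → 1
1:45pm start Aoife → 2
2pm end Aoife → 1
2pm end Omar → 0
3:15pm start Sana → 1
3:30pm end Sana → 0
4:15pm start Yusuf → 1
4:45pm end Yusuf → 0
5:15pm start Dmitri → 1
5:45pm end Dmitri → 0
Peak is 2, at 1:45pm (Aoife, Omar).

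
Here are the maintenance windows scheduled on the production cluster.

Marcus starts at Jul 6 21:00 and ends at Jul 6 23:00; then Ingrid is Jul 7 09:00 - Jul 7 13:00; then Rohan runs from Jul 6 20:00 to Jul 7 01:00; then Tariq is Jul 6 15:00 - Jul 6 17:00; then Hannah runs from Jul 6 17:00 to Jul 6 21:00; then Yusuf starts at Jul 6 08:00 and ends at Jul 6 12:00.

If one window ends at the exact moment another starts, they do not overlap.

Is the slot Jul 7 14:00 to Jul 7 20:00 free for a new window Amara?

Yusuf: ends Jul 6 12:00 at or before Amara starts Jul 7 14:00 → clear.
Tariq: ends Jul 6 17:00 at or before Amara starts Jul 7 14:00 → clear.
Hannah: ends Jul 6 21:00 at or before Amara starts Jul 7 14:00 → clear.
Rohan: ends Jul 7 01:00 at or before Amara starts Jul 7 14:00 → clear.
Marcus: ends Jul 6 23:00 at or before Amara starts Jul 7 14:00 → clear.
Ingrid: ends Jul 7 13:00 at or before Amara starts Jul 7 14:00 → clear.

Yes — the slot is free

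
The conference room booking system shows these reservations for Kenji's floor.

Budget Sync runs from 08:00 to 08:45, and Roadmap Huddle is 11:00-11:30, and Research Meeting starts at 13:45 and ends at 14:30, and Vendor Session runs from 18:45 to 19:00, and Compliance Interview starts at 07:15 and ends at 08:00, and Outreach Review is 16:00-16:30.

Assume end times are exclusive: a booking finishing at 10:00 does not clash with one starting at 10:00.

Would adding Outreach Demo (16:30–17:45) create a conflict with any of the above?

Compliance Interview: ends 08:00 at or before Outreach Demo starts 16:30 → clear.
Budget Sync: ends 08:45 at or before Outreach Demo starts 16:30 → clear.
Roadmap Huddle: ends 11:30 at or before Outreach Demo starts 16:30 → clear.
Research Meeting: ends 14:30 at or before Outreach Demo starts 16:30 → clear.
Outreach Review: ends 16:30 at or before Outreach Demo starts 16:30 → clear.
Vendor Session: starts 18:45 at or after Outreach Demo ends 17:45 → clear.

No — it doesn't clash with anything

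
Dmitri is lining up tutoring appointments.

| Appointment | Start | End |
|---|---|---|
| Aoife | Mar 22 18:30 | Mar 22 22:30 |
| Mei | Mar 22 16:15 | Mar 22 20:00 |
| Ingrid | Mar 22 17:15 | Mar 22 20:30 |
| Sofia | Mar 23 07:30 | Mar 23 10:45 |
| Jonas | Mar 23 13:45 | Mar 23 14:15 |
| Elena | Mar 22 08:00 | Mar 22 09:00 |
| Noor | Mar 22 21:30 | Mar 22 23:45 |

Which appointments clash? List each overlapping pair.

Sorted by start: Elena, Mei, Ingrid, Aoife, Noor, Sofia, Jonas.
Mei starts after Elena ends — done with Elena.
Ingrid starts before Mei ends → Mei and Ingrid overlap.
Aoife starts before Mei ends → Mei and Aoife overlap.
Noor starts after Mei ends — done with Mei.
Aoife starts before Ingrid ends → Ingrid and Aoife overlap.
Noor starts after Ingrid ends — done with Ingrid.
Noor starts before Aoife ends → Aoife and Noor overlap.
Sofia starts after Aoife ends — done with Aoife.
Sofia starts after Noor ends — done with Noor.
Jonas starts after Sofia ends.

Aoife & Ingrid, Aoife & Mei, Aoife & Noor, Ingrid & Mei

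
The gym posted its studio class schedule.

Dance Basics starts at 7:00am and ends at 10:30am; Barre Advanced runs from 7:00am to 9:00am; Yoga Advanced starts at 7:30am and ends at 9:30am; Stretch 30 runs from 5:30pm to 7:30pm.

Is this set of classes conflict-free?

Sorted by start: Dance Basics, Barre Advanced, Yoga Advanced, Stretch 30.
Barre Advanced starts before Dance Basics ends → Dance Basics and Barre Advanced overlap.
That's a conflict, so the schedule is not conflict-free.

No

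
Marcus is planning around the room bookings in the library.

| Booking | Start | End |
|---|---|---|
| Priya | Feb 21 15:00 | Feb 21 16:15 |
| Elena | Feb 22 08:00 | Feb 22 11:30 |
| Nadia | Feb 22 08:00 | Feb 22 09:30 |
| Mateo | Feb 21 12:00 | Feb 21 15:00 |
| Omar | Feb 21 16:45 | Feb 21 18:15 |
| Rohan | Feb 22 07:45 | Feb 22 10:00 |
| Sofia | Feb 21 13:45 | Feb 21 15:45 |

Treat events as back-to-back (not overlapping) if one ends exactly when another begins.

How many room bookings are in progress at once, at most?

3

Sort all start/end points and keep a running count:
Feb 21 12:00 start Mateo → 1
Feb 21 13:45 start Sofia → 2
Feb 21 15:00 end Mateo → 1
Feb 21 15:00 start Priya → 2
Feb 21 15:45 end Sofia → 1
Feb 21 16:15 end Priya → 0
Feb 21 16:45 start Omar → 1
Feb 21 18:15 end Omar → 0
Feb 22 07:45 start Rohan → 1
Feb 22 08:00 start Elena → 2
Feb 22 08:00 start Nadia → 3
Feb 22 09:30 end Nadia → 2
Feb 22 10:00 end Rohan → 1
Feb 22 11:30 end Elena → 0
Peak is 3, at Feb 22 08:00 (Elena, Nadia, Rohan).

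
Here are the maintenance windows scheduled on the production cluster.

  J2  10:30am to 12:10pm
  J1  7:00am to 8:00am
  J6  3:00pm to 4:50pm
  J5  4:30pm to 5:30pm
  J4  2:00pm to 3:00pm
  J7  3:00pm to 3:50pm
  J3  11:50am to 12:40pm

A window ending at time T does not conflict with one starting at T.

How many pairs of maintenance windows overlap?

Sorted by start: J1, J2, J3, J4, J6, J7, J5.
J2 starts after J1 ends, so J1 has no further overlaps.
J3 starts before J2 ends → J2 and J3 overlap.
J4 starts after J2 ends, so J2 has no further overlaps.
J4 starts after J3 ends, so J3 has no further overlaps.
J6 starts exactly when J4 ends (back-to-back, no overlap), so J4 has no further overlaps.
J7 starts before J6 ends → J6 and J7 overlap.
J5 starts before J6 ends → J6 and J5 overlap.
J5 starts after J7 ends.
Overlapping pairs: J2 & J3, J5 & J6, J6 & J7 — 3 in total.

3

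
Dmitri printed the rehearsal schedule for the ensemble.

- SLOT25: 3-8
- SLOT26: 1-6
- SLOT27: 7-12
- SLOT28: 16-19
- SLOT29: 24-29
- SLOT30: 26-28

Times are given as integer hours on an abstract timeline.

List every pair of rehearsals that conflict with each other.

SLOT25 & SLOT26, SLOT25 & SLOT27, SLOT29 & SLOT30

Sorted by start: SLOT26, SLOT25, SLOT27, SLOT28, SLOT29, SLOT30.
SLOT25 starts before SLOT26 ends → SLOT26 and SLOT25 overlap.
SLOT27 starts after SLOT26 ends, so SLOT26 has no further overlaps.
SLOT27 starts before SLOT25 ends → SLOT25 and SLOT27 overlap.
SLOT28 starts after SLOT25 ends, so SLOT25 has no further overlaps.
SLOT28 starts after SLOT27 ends, so SLOT27 has no further overlaps.
SLOT29 starts after SLOT28 ends, so SLOT28 has no further overlaps.
SLOT30 starts before SLOT29 ends → SLOT29 and SLOT30 overlap.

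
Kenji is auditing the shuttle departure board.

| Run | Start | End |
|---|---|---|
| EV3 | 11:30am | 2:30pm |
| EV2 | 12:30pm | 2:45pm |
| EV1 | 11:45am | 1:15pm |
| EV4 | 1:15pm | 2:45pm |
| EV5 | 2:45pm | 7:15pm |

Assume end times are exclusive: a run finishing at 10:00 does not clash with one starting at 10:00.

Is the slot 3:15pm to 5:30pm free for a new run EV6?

EV3: ends 2:30pm at or before EV6 starts 3:15pm → clear.
EV1: ends 1:15pm at or before EV6 starts 3:15pm → clear.
EV2: ends 2:45pm at or before EV6 starts 3:15pm → clear.
EV4: ends 2:45pm at or before EV6 starts 3:15pm → clear.
EV5: starts 2:45pm before EV6 ends 5:30pm, and ends 7:15pm after EV6 starts 3:15pm → overlap.
EV6 overlaps EV5.

No — it overlaps EV5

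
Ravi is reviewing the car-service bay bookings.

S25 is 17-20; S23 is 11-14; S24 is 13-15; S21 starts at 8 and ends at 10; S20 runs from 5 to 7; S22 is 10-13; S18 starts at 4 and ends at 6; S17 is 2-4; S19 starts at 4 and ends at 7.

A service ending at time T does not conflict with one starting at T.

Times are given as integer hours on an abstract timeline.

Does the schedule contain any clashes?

Check each pair: they overlap iff neither finishes before the other starts.
Sorted by start: S17, S18, S19, S20, S21, S22, S23, S24, S25.
S18 starts exactly when S17 ends (back-to-back, no overlap) — done with S17.
S19 starts before S18 ends → S18 and S19 overlap.
That's a conflict, so the schedule is not conflict-free.

Yes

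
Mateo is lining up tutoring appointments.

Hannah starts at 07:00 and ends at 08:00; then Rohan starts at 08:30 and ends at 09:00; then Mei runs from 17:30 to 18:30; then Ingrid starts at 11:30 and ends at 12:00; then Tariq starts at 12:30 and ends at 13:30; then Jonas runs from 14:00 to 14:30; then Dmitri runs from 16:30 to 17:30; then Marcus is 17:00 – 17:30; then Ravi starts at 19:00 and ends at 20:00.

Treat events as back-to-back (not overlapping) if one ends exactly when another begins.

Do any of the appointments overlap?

Sorted by start: Hannah, Rohan, Ingrid, Tariq, Jonas, Dmitri, Marcus, Mei, Ravi.
Rohan starts after Hannah ends, so Hannah has no further overlaps.
Ingrid starts after Rohan ends, so Rohan has no further overlaps.
Tariq starts after Ingrid ends, so Ingrid has no further overlaps.
Jonas starts after Tariq ends, so Tariq has no further overlaps.
Dmitri starts after Jonas ends, so Jonas has no further overlaps.
Marcus starts before Dmitri ends → Dmitri and Marcus overlap.
That's a conflict, so the schedule is not conflict-free.

Yes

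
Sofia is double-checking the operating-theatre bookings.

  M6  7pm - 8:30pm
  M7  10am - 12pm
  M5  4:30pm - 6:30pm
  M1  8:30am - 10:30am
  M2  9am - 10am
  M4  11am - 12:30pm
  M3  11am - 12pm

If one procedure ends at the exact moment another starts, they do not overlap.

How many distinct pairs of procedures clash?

5

Two intervals overlap when each starts before the other ends.
Sorted by start: M1, M2, M7, M3, M4, M5, M6.
M2 starts before M1 ends → M1 and M2 overlap.
M7 starts before M1 ends → M1 and M7 overlap.
M3 starts after M1 ends — done with M1.
M7 starts exactly when M2 ends (back-to-back, no overlap) — done with M2.
M3 starts before M7 ends → M7 and M3 overlap.
M4 starts before M7 ends → M7 and M4 overlap.
M5 starts after M7 ends — done with M7.
M4 starts before M3 ends → M3 and M4 overlap.
M5 starts after M3 ends — done with M3.
M5 starts after M4 ends — done with M4.
M6 starts after M5 ends.
Overlapping pairs: M1 & M2, M1 & M7, M3 & M4, M3 & M7, M4 & M7 — 5 in total.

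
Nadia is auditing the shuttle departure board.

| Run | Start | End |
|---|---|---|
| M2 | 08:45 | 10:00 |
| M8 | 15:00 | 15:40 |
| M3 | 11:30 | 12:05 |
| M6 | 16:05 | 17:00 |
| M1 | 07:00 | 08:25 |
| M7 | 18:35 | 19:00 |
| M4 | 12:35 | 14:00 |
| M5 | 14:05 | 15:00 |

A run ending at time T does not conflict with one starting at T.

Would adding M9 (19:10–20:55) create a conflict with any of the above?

M1: ends 08:25 at or before M9 starts 19:10 → clear.
M2: ends 10:00 at or before M9 starts 19:10 → clear.
M3: ends 12:05 at or before M9 starts 19:10 → clear.
M4: ends 14:00 at or before M9 starts 19:10 → clear.
M5: ends 15:00 at or before M9 starts 19:10 → clear.
M8: ends 15:40 at or before M9 starts 19:10 → clear.
M6: ends 17:00 at or before M9 starts 19:10 → clear.
M7: ends 19:00 at or before M9 starts 19:10 → clear.

No — it doesn't clash with anything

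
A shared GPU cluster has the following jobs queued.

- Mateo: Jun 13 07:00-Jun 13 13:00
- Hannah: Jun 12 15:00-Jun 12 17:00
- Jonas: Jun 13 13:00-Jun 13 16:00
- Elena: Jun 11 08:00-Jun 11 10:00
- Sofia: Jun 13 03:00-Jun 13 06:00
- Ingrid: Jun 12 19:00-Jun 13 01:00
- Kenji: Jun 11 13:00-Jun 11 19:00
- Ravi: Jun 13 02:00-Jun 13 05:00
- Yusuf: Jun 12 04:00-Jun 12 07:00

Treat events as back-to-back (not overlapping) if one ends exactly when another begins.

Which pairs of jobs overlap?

Two intervals overlap when each starts before the other ends.
Sorted by start: Elena, Kenji, Yusuf, Hannah, Ingrid, Ravi, Sofia, Mateo, Jonas.
Kenji starts after Elena ends, so nothing later overlaps Elena either.
Yusuf starts after Kenji ends, so nothing later overlaps Kenji either.
Hannah starts after Yusuf ends, so nothing later overlaps Yusuf either.
Ingrid starts after Hannah ends, so nothing later overlaps Hannah either.
Ravi starts after Ingrid ends, so nothing later overlaps Ingrid either.
Sofia starts before Ravi ends → Ravi and Sofia overlap.
Mateo starts after Ravi ends, so nothing later overlaps Ravi either.
Mateo starts after Sofia ends, so nothing later overlaps Sofia either.
Jonas starts exactly when Mateo ends (back-to-back, no overlap).

Ravi & Sofia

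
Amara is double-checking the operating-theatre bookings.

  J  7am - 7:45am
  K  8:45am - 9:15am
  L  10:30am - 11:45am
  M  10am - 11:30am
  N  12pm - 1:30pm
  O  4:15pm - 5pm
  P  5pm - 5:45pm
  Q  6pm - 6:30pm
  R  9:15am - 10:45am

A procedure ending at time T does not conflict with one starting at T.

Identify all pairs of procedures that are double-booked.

Check each pair: they overlap iff neither finishes before the other starts.
Sorted by start: J, K, R, M, L, N, O, P, Q.
K starts after J ends, so J has no further overlaps.
R starts exactly when K ends (back-to-back, no overlap), so K has no further overlaps.
M starts before R ends → R and M overlap.
L starts before R ends → R and L overlap.
N starts after R ends, so R has no further overlaps.
L starts before M ends → M and L overlap.
N starts after M ends, so M has no further overlaps.
N starts after L ends, so L has no further overlaps.
O starts after N ends, so N has no further overlaps.
P starts exactly when O ends (back-to-back, no overlap), so O has no further overlaps.
Q starts after P ends.

L & M, L & R, M & R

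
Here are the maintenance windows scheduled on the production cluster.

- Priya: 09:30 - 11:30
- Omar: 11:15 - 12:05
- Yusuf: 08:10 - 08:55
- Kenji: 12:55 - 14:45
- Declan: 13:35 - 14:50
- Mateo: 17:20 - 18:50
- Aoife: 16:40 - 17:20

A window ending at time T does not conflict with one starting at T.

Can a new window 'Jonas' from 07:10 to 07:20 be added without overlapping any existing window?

Yes — the slot is free

Yusuf: starts 08:10 at or after Jonas ends 07:20 → clear.
Priya: starts 09:30 at or after Jonas ends 07:20 → clear.
Omar: starts 11:15 at or after Jonas ends 07:20 → clear.
Kenji: starts 12:55 at or after Jonas ends 07:20 → clear.
Declan: starts 13:35 at or after Jonas ends 07:20 → clear.
Aoife: starts 16:40 at or after Jonas ends 07:20 → clear.
Mateo: starts 17:20 at or after Jonas ends 07:20 → clear.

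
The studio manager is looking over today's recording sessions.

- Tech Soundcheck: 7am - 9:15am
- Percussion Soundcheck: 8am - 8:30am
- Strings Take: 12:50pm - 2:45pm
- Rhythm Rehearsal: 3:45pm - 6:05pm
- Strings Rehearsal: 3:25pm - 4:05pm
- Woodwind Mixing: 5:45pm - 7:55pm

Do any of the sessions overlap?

Yes

Two intervals overlap when each starts before the other ends.
Sorted by start: Tech Soundcheck, Percussion Soundcheck, Strings Take, Strings Rehearsal, Rhythm Rehearsal, Woodwind Mixing.
Percussion Soundcheck starts before Tech Soundcheck ends → Tech Soundcheck and Percussion Soundcheck overlap.
That's a conflict, so the schedule is not conflict-free.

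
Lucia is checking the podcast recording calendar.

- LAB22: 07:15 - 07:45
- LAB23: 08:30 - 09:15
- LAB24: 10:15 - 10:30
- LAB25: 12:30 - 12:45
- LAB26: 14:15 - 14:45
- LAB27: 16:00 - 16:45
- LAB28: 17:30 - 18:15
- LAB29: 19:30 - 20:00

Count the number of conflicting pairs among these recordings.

0

Sorted by start: LAB22, LAB23, LAB24, LAB25, LAB26, LAB27, LAB28, LAB29.
LAB23 starts after LAB22 ends, so LAB22 has no further overlaps.
LAB24 starts after LAB23 ends, so LAB23 has no further overlaps.
LAB25 starts after LAB24 ends, so LAB24 has no further overlaps.
LAB26 starts after LAB25 ends, so LAB25 has no further overlaps.
LAB27 starts after LAB26 ends, so LAB26 has no further overlaps.
LAB28 starts after LAB27 ends, so LAB27 has no further overlaps.
LAB29 starts after LAB28 ends.
No pair overlaps.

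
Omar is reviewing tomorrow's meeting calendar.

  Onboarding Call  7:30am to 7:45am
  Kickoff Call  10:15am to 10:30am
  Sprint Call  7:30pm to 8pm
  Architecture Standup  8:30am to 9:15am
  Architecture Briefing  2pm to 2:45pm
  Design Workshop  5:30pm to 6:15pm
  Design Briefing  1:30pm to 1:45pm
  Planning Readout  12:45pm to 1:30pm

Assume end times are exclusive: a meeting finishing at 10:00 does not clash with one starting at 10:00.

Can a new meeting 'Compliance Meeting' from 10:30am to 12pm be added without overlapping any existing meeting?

Onboarding Call: ends 7:45am at or before Compliance Meeting starts 10:30am → clear.
Architecture Standup: ends 9:15am at or before Compliance Meeting starts 10:30am → clear.
Kickoff Call: ends 10:30am at or before Compliance Meeting starts 10:30am → clear.
Planning Readout: starts 12:45pm at or after Compliance Meeting ends 12pm → clear.
Design Briefing: starts 1:30pm at or after Compliance Meeting ends 12pm → clear.
Architecture Briefing: starts 2pm at or after Compliance Meeting ends 12pm → clear.
Design Workshop: starts 5:30pm at or after Compliance Meeting ends 12pm → clear.
Sprint Call: starts 7:30pm at or after Compliance Meeting ends 12pm → clear.

Yes — the slot is free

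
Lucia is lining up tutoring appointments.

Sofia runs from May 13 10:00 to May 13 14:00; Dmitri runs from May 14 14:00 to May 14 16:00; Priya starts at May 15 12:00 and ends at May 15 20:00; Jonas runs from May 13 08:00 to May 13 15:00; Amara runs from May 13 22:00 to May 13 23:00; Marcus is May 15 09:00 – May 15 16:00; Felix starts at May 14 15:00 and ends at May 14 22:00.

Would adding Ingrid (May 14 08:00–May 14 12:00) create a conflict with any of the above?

No — it doesn't clash with anything

Jonas: ends May 13 15:00 at or before Ingrid starts May 14 08:00 → clear.
Sofia: ends May 13 14:00 at or before Ingrid starts May 14 08:00 → clear.
Amara: ends May 13 23:00 at or before Ingrid starts May 14 08:00 → clear.
Dmitri: starts May 14 14:00 at or after Ingrid ends May 14 12:00 → clear.
Felix: starts May 14 15:00 at or after Ingrid ends May 14 12:00 → clear.
Marcus: starts May 15 09:00 at or after Ingrid ends May 14 12:00 → clear.
Priya: starts May 15 12:00 at or after Ingrid ends May 14 12:00 → clear.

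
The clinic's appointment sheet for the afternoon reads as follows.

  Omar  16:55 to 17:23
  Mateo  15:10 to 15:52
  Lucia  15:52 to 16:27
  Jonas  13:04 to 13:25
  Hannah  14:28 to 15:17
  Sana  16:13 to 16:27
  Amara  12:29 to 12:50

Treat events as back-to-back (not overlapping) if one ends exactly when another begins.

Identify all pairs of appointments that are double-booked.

Hannah & Mateo, Lucia & Sana

Sorted by start: Amara, Jonas, Hannah, Mateo, Lucia, Sana, Omar.
Jonas starts after Amara ends; Amara is clear from here.
Hannah starts after Jonas ends; Jonas is clear from here.
Mateo starts before Hannah ends → Hannah and Mateo overlap.
Lucia starts after Hannah ends; Hannah is clear from here.
Lucia starts exactly when Mateo ends (back-to-back, no overlap); Mateo is clear from here.
Sana starts before Lucia ends → Lucia and Sana overlap.
Omar starts after Lucia ends.
Omar starts after Sana ends.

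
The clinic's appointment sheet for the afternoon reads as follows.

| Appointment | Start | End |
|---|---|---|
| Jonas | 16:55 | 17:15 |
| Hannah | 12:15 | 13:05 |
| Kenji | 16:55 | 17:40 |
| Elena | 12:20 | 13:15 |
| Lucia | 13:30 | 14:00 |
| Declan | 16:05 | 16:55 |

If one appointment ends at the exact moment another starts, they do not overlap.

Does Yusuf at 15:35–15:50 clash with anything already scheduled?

No — it doesn't clash with anything

Hannah: ends 13:05 at or before Yusuf starts 15:35 → clear.
Elena: ends 13:15 at or before Yusuf starts 15:35 → clear.
Lucia: ends 14:00 at or before Yusuf starts 15:35 → clear.
Declan: starts 16:05 at or after Yusuf ends 15:50 → clear.
Jonas: starts 16:55 at or after Yusuf ends 15:50 → clear.
Kenji: starts 16:55 at or after Yusuf ends 15:50 → clear.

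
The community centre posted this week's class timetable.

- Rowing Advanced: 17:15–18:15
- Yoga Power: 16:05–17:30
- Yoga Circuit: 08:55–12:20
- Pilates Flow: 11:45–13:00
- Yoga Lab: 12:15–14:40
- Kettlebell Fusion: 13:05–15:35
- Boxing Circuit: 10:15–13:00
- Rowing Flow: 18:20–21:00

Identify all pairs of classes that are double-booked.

Boxing Circuit & Pilates Flow, Boxing Circuit & Yoga Circuit, Boxing Circuit & Yoga Lab, Kettlebell Fusion & Yoga Lab, Pilates Flow & Yoga Circuit, Pilates Flow & Yoga Lab, Rowing Advanced & Yoga Power, Yoga Circuit & Yoga Lab

Check each pair: they overlap iff neither finishes before the other starts.
Sorted by start: Yoga Circuit, Boxing Circuit, Pilates Flow, Yoga Lab, Kettlebell Fusion, Yoga Power, Rowing Advanced, Rowing Flow.
Boxing Circuit starts before Yoga Circuit ends → Yoga Circuit and Boxing Circuit overlap.
Pilates Flow starts before Yoga Circuit ends → Yoga Circuit and Pilates Flow overlap.
Yoga Lab starts before Yoga Circuit ends → Yoga Circuit and Yoga Lab overlap.
Kettlebell Fusion starts after Yoga Circuit ends; Yoga Circuit is clear from here.
Pilates Flow starts before Boxing Circuit ends → Boxing Circuit and Pilates Flow overlap.
Yoga Lab starts before Boxing Circuit ends → Boxing Circuit and Yoga Lab overlap.
Kettlebell Fusion starts after Boxing Circuit ends; Boxing Circuit is clear from here.
Yoga Lab starts before Pilates Flow ends → Pilates Flow and Yoga Lab overlap.
Kettlebell Fusion starts after Pilates Flow ends; Pilates Flow is clear from here.
Kettlebell Fusion starts before Yoga Lab ends → Yoga Lab and Kettlebell Fusion overlap.
Yoga Power starts after Yoga Lab ends; Yoga Lab is clear from here.
Yoga Power starts after Kettlebell Fusion ends; Kettlebell Fusion is clear from here.
Rowing Advanced starts before Yoga Power ends → Yoga Power and Rowing Advanced overlap.
Rowing Flow starts after Yoga Power ends.
Rowing Flow starts after Rowing Advanced ends.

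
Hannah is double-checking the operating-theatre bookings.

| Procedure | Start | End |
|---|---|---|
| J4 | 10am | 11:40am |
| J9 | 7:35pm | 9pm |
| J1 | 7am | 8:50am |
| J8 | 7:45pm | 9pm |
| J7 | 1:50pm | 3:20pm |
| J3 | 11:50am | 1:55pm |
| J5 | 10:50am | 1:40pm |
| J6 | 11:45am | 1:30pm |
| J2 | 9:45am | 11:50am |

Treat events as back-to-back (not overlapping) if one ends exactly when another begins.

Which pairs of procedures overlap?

Sorted by start: J1, J2, J4, J5, J6, J3, J7, J9, J8.
J2 starts after J1 ends — done with J1.
J4 starts before J2 ends → J2 and J4 overlap.
J5 starts before J2 ends → J2 and J5 overlap.
J6 starts before J2 ends → J2 and J6 overlap.
J3 starts exactly when J2 ends (back-to-back, no overlap) — done with J2.
J5 starts before J4 ends → J4 and J5 overlap.
J6 starts after J4 ends — done with J4.
J6 starts before J5 ends → J5 and J6 overlap.
J3 starts before J5 ends → J5 and J3 overlap.
J7 starts after J5 ends — done with J5.
J3 starts before J6 ends → J6 and J3 overlap.
J7 starts after J6 ends — done with J6.
J7 starts before J3 ends → J3 and J7 overlap.
J9 starts after J3 ends — done with J3.
J9 starts after J7 ends — done with J7.
J8 starts before J9 ends → J9 and J8 overlap.

J2 & J4, J2 & J5, J2 & J6, J3 & J5, J3 & J6, J3 & J7, J4 & J5, J5 & J6, J8 & J9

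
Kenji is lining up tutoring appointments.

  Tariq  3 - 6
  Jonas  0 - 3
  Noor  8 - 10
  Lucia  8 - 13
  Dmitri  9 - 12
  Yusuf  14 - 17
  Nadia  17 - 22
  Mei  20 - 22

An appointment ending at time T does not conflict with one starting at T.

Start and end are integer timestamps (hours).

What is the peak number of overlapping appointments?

3

Sweep the timeline, counting +1 at each start and −1 at each end (ends before starts at a tie):
0 start Jonas → 1
3 end Jonas → 0
3 start Tariq → 1
6 end Tariq → 0
8 start Lucia → 1
8 start Noor → 2
9 start Dmitri → 3
10 end Noor → 2
12 end Dmitri → 1
13 end Lucia → 0
14 start Yusuf → 1
17 end Yusuf → 0
17 start Nadia → 1
20 start Mei → 2
22 end Mei → 1
22 end Nadia → 0
Peak is 3, at 9 (Dmitri, Lucia, Noor).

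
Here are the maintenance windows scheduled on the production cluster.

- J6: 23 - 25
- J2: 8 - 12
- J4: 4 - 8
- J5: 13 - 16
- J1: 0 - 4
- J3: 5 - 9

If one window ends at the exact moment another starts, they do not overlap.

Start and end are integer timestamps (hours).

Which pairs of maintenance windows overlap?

J2 & J3, J3 & J4

Two intervals overlap when each starts before the other ends.
Sorted by start: J1, J4, J3, J2, J5, J6.
J4 starts exactly when J1 ends (back-to-back, no overlap) — done with J1.
J3 starts before J4 ends → J4 and J3 overlap.
J2 starts exactly when J4 ends (back-to-back, no overlap) — done with J4.
J2 starts before J3 ends → J3 and J2 overlap.
J5 starts after J3 ends — done with J3.
J5 starts after J2 ends — done with J2.
J6 starts after J5 ends.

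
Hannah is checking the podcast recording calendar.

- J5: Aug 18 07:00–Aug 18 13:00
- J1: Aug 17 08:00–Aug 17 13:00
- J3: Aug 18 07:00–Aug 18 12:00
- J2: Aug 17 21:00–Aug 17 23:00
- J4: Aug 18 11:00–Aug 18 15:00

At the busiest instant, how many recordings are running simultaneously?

Sort all start/end points and keep a running count:
Aug 17 08:00 start J1 → 1
Aug 17 13:00 end J1 → 0
Aug 17 21:00 start J2 → 1
Aug 17 23:00 end J2 → 0
Aug 18 07:00 start J3 → 1
Aug 18 07:00 start J5 → 2
Aug 18 11:00 start J4 → 3
Aug 18 12:00 end J3 → 2
Aug 18 13:00 end J5 → 1
Aug 18 15:00 end J4 → 0
Peak is 3, at Aug 18 11:00 (J3, J4, J5).

3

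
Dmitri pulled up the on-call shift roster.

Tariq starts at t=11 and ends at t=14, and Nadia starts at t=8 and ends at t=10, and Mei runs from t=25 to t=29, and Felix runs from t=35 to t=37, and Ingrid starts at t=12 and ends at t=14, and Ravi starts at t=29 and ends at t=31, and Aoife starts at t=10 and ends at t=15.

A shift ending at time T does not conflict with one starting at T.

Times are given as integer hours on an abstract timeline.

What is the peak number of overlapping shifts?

Walk through starts and ends in time order (an end at T is processed before a start at T):
t=8 start Nadia → 1
t=10 end Nadia → 0
t=10 start Aoife → 1
t=11 start Tariq → 2
t=12 start Ingrid → 3
t=14 end Ingrid → 2
t=14 end Tariq → 1
t=15 end Aoife → 0
t=25 start Mei → 1
t=29 end Mei → 0
t=29 start Ravi → 1
t=31 end Ravi → 0
t=35 start Felix → 1
t=37 end Felix → 0
Peak is 3, at t=12 (Aoife, Ingrid, Tariq).

3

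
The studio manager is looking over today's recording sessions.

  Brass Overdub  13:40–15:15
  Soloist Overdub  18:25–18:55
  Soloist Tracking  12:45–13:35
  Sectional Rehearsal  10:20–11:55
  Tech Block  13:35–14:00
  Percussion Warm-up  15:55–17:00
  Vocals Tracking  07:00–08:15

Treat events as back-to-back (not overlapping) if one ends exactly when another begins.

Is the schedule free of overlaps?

No

Check each pair: they overlap iff neither finishes before the other starts.
Sorted by start: Vocals Tracking, Sectional Rehearsal, Soloist Tracking, Tech Block, Brass Overdub, Percussion Warm-up, Soloist Overdub.
Sectional Rehearsal starts after Vocals Tracking ends, so nothing later overlaps Vocals Tracking either.
Soloist Tracking starts after Sectional Rehearsal ends, so nothing later overlaps Sectional Rehearsal either.
Tech Block starts exactly when Soloist Tracking ends (back-to-back, no overlap), so nothing later overlaps Soloist Tracking either.
Brass Overdub starts before Tech Block ends → Tech Block and Brass Overdub overlap.
That's a conflict, so the schedule is not conflict-free.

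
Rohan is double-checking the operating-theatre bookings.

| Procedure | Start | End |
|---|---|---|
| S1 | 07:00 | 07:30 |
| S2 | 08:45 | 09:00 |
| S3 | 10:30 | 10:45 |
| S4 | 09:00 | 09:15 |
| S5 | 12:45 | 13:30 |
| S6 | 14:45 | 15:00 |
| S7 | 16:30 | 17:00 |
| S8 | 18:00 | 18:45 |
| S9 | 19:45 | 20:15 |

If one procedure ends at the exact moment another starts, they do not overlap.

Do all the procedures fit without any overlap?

Yes

Sorted by start: S1, S2, S4, S3, S5, S6, S7, S8, S9.
S2 starts after S1 ends — done with S1.
S4 starts exactly when S2 ends (back-to-back, no overlap) — done with S2.
S3 starts after S4 ends — done with S4.
S5 starts after S3 ends — done with S3.
S6 starts after S5 ends — done with S5.
S7 starts after S6 ends — done with S6.
S8 starts after S7 ends — done with S7.
S9 starts after S8 ends.
Every pair is clear; the schedule has no overlaps.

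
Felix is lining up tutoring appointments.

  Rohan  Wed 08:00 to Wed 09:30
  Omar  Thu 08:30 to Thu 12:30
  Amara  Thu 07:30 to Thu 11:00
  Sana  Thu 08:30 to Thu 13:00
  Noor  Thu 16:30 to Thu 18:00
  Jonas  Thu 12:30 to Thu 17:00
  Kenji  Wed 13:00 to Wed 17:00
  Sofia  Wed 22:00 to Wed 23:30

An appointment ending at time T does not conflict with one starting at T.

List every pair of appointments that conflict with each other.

Two intervals overlap when each starts before the other ends.
Sorted by start: Rohan, Kenji, Sofia, Amara, Omar, Sana, Jonas, Noor.
Kenji starts after Rohan ends; Rohan is clear from here.
Sofia starts after Kenji ends; Kenji is clear from here.
Amara starts after Sofia ends; Sofia is clear from here.
Omar starts before Amara ends → Amara and Omar overlap.
Sana starts before Amara ends → Amara and Sana overlap.
Jonas starts after Amara ends; Amara is clear from here.
Sana starts before Omar ends → Omar and Sana overlap.
Jonas starts exactly when Omar ends (back-to-back, no overlap); Omar is clear from here.
Jonas starts before Sana ends → Sana and Jonas overlap.
Noor starts after Sana ends.
Noor starts before Jonas ends → Jonas and Noor overlap.

Amara & Omar, Amara & Sana, Jonas & Noor, Jonas & Sana, Omar & Sana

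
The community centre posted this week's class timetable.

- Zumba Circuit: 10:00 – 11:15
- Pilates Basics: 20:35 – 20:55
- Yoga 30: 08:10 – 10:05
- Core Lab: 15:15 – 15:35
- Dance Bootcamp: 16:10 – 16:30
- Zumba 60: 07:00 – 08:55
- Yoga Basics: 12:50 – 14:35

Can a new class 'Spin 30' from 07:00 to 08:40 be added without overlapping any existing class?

No — it overlaps Yoga 30, Zumba 60

Zumba 60: starts 07:00 before Spin 30 ends 08:40, and ends 08:55 after Spin 30 starts 07:00 → overlap.
Yoga 30: starts 08:10 before Spin 30 ends 08:40, and ends 10:05 after Spin 30 starts 07:00 → overlap.
Zumba Circuit: starts 10:00 at or after Spin 30 ends 08:40 → clear.
Yoga Basics: starts 12:50 at or after Spin 30 ends 08:40 → clear.
Core Lab: starts 15:15 at or after Spin 30 ends 08:40 → clear.
Dance Bootcamp: starts 16:10 at or after Spin 30 ends 08:40 → clear.
Pilates Basics: starts 20:35 at or after Spin 30 ends 08:40 → clear.
Spin 30 overlaps Zumba 60, Yoga 30.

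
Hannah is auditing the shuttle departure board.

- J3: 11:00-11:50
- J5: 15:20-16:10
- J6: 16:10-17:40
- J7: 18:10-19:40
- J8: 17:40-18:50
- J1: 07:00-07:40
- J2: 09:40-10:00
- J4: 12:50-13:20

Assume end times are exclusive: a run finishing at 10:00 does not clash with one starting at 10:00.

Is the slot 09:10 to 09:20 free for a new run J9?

J1: ends 07:40 at or before J9 starts 09:10 → clear.
J2: starts 09:40 at or after J9 ends 09:20 → clear.
J3: starts 11:00 at or after J9 ends 09:20 → clear.
J4: starts 12:50 at or after J9 ends 09:20 → clear.
J5: starts 15:20 at or after J9 ends 09:20 → clear.
J6: starts 16:10 at or after J9 ends 09:20 → clear.
J8: starts 17:40 at or after J9 ends 09:20 → clear.
J7: starts 18:10 at or after J9 ends 09:20 → clear.

Yes — the slot is free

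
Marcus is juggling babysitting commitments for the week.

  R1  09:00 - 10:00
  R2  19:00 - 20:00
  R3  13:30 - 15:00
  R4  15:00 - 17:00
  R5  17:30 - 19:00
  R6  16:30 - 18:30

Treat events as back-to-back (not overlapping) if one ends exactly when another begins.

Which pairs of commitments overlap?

Check each pair: they overlap iff neither finishes before the other starts.
Sorted by start: R1, R3, R4, R6, R5, R2.
R3 starts after R1 ends, so nothing later overlaps R1 either.
R4 starts exactly when R3 ends (back-to-back, no overlap), so nothing later overlaps R3 either.
R6 starts before R4 ends → R4 and R6 overlap.
R5 starts after R4 ends, so nothing later overlaps R4 either.
R5 starts before R6 ends → R6 and R5 overlap.
R2 starts after R6 ends.
R2 starts exactly when R5 ends (back-to-back, no overlap).

R4 & R6, R5 & R6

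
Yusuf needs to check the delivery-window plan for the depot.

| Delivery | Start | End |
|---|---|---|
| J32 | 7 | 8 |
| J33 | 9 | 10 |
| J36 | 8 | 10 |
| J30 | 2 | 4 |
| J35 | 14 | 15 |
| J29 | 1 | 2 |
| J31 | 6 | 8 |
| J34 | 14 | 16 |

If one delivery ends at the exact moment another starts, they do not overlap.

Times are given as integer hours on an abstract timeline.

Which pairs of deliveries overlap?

Two intervals overlap when each starts before the other ends.
Sorted by start: J29, J30, J31, J32, J36, J33, J34, J35.
J30 starts exactly when J29 ends (back-to-back, no overlap), so J29 has no further overlaps.
J31 starts after J30 ends, so J30 has no further overlaps.
J32 starts before J31 ends → J31 and J32 overlap.
J36 starts exactly when J31 ends (back-to-back, no overlap), so J31 has no further overlaps.
J36 starts exactly when J32 ends (back-to-back, no overlap), so J32 has no further overlaps.
J33 starts before J36 ends → J36 and J33 overlap.
J34 starts after J36 ends, so J36 has no further overlaps.
J34 starts after J33 ends, so J33 has no further overlaps.
J35 starts before J34 ends → J34 and J35 overlap.

J31 & J32, J33 & J36, J34 & J35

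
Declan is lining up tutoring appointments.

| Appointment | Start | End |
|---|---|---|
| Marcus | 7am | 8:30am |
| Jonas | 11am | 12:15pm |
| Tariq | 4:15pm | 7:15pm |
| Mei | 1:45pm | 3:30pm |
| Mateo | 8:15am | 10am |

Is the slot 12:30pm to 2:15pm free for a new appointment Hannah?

No — it overlaps Mei

Marcus: ends 8:30am at or before Hannah starts 12:30pm → clear.
Mateo: ends 10am at or before Hannah starts 12:30pm → clear.
Jonas: ends 12:15pm at or before Hannah starts 12:30pm → clear.
Mei: starts 1:45pm before Hannah ends 2:15pm, and ends 3:30pm after Hannah starts 12:30pm → overlap.
Tariq: starts 4:15pm at or after Hannah ends 2:15pm → clear.
Hannah overlaps Mei.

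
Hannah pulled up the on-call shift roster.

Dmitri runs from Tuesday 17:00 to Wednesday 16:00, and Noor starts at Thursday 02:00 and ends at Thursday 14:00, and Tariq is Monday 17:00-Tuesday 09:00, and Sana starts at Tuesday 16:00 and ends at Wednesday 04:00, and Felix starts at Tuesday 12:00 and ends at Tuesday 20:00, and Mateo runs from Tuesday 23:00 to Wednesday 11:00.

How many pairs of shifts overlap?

Sorted by start: Tariq, Felix, Sana, Dmitri, Mateo, Noor.
Felix starts after Tariq ends, so nothing later overlaps Tariq either.
Sana starts before Felix ends → Felix and Sana overlap.
Dmitri starts before Felix ends → Felix and Dmitri overlap.
Mateo starts after Felix ends, so nothing later overlaps Felix either.
Dmitri starts before Sana ends → Sana and Dmitri overlap.
Mateo starts before Sana ends → Sana and Mateo overlap.
Noor starts after Sana ends.
Mateo starts before Dmitri ends → Dmitri and Mateo overlap.
Noor starts after Dmitri ends.
Noor starts after Mateo ends.
Overlapping pairs: Dmitri & Felix, Dmitri & Mateo, Dmitri & Sana, Felix & Sana, Mateo & Sana — 5 in total.

5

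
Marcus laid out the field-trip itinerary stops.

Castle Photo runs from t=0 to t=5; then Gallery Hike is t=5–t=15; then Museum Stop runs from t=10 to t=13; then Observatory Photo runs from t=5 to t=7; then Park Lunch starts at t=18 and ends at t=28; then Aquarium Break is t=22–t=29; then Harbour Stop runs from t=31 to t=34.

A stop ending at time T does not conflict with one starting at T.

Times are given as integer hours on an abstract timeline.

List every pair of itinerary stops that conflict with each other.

Aquarium Break & Park Lunch, Gallery Hike & Museum Stop, Gallery Hike & Observatory Photo

Sorted by start: Castle Photo, Gallery Hike, Observatory Photo, Museum Stop, Park Lunch, Aquarium Break, Harbour Stop.
Gallery Hike starts exactly when Castle Photo ends (back-to-back, no overlap), so Castle Photo has no further overlaps.
Observatory Photo starts before Gallery Hike ends → Gallery Hike and Observatory Photo overlap.
Museum Stop starts before Gallery Hike ends → Gallery Hike and Museum Stop overlap.
Park Lunch starts after Gallery Hike ends, so Gallery Hike has no further overlaps.
Museum Stop starts after Observatory Photo ends, so Observatory Photo has no further overlaps.
Park Lunch starts after Museum Stop ends, so Museum Stop has no further overlaps.
Aquarium Break starts before Park Lunch ends → Park Lunch and Aquarium Break overlap.
Harbour Stop starts after Park Lunch ends.
Harbour Stop starts after Aquarium Break ends.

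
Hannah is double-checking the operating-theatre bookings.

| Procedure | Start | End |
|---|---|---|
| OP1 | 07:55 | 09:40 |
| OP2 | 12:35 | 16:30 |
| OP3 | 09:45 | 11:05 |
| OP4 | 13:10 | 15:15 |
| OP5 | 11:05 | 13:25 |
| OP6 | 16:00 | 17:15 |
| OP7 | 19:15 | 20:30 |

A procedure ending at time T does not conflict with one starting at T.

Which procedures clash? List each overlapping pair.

Sorted by start: OP1, OP3, OP5, OP2, OP4, OP6, OP7.
OP3 starts after OP1 ends; OP1 is clear from here.
OP5 starts exactly when OP3 ends (back-to-back, no overlap); OP3 is clear from here.
OP2 starts before OP5 ends → OP5 and OP2 overlap.
OP4 starts before OP5 ends → OP5 and OP4 overlap.
OP6 starts after OP5 ends; OP5 is clear from here.
OP4 starts before OP2 ends → OP2 and OP4 overlap.
OP6 starts before OP2 ends → OP2 and OP6 overlap.
OP7 starts after OP2 ends.
OP6 starts after OP4 ends; OP4 is clear from here.
OP7 starts after OP6 ends.

OP2 & OP4, OP2 & OP5, OP2 & OP6, OP4 & OP5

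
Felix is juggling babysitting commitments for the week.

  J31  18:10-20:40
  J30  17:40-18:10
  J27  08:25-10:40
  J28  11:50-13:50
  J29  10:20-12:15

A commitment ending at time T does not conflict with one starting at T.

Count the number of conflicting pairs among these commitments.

Sorted by start: J27, J29, J28, J30, J31.
J29 starts before J27 ends → J27 and J29 overlap.
J28 starts after J27 ends, so J27 has no further overlaps.
J28 starts before J29 ends → J29 and J28 overlap.
J30 starts after J29 ends, so J29 has no further overlaps.
J30 starts after J28 ends, so J28 has no further overlaps.
J31 starts exactly when J30 ends (back-to-back, no overlap).
Overlapping pairs: J27 & J29, J28 & J29 — 2 in total.

2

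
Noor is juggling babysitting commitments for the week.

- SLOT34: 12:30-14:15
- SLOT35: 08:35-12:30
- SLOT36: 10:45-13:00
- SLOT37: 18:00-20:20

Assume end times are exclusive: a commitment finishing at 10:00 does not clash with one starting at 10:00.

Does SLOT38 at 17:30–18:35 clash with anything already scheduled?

SLOT35: ends 12:30 at or before SLOT38 starts 17:30 → clear.
SLOT36: ends 13:00 at or before SLOT38 starts 17:30 → clear.
SLOT34: ends 14:15 at or before SLOT38 starts 17:30 → clear.
SLOT37: starts 18:00 before SLOT38 ends 18:35, and ends 20:20 after SLOT38 starts 17:30 → overlap.
SLOT38 overlaps SLOT37.

Yes — it overlaps SLOT37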